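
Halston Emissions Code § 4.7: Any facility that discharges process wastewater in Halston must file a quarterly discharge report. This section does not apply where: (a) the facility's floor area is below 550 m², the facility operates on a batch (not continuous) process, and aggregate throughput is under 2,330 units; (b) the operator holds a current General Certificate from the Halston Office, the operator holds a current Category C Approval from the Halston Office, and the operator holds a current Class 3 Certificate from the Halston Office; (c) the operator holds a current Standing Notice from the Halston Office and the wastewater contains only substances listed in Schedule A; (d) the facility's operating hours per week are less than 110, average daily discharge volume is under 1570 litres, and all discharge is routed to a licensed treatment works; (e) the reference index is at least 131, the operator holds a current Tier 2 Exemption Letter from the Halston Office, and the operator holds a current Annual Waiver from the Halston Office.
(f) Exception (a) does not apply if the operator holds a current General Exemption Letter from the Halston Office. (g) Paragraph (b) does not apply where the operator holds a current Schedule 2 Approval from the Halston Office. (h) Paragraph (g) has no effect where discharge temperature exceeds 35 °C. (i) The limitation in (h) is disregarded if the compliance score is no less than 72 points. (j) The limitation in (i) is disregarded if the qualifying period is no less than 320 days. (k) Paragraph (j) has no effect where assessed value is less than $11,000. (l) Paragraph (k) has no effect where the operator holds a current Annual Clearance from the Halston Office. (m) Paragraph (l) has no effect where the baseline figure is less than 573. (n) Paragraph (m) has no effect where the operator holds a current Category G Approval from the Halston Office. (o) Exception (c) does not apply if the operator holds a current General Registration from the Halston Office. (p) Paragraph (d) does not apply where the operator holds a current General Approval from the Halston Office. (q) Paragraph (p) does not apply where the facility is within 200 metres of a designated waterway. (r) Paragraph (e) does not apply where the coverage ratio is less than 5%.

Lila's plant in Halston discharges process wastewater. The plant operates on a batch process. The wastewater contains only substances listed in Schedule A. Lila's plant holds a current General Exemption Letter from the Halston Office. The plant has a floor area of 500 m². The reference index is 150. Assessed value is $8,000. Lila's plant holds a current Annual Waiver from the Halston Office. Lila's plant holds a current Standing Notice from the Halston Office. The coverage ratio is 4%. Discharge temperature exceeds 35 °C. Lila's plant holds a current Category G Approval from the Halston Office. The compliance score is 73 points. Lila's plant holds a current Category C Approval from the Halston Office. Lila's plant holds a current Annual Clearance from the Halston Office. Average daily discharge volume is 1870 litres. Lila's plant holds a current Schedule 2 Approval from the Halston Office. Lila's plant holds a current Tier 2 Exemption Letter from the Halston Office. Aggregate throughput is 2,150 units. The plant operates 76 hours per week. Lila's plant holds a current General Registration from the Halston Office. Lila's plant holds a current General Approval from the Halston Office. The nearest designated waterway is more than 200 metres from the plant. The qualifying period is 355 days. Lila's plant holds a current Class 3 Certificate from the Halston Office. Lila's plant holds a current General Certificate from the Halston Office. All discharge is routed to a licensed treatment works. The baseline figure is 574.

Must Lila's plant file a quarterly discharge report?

Exception (a): the facility's floor area is 500 m², below the 550 m² limit; the facility operates on a batch process; aggregate throughput is 2,150 units, under the 2,330 units limit — every condition holds. However, paragraph (f) must be considered: (f) operates — a current General Exemption Letter is held. So (a) is unavailable.
Exception (b)'s conditions are all satisfied: a current General Certificate is held; a current Category C Approval is held; a current Class 3 Certificate is held. Considering the limiting provisions: (g) would limit (b) — a current Schedule 2 Approval is held — but (h) sets (g) aside: (h) is triggered — discharge temperature exceeds 35 °C. (i) would limit (h) — the compliance score is 73 points, meeting the 72 points threshold — but (j) sets (i) aside: (j) operates against (i): the qualifying period is 355 days, meeting the 320 days threshold. (k) would limit (j) — assessed value is $8,000, less than the $11,000 limit — but (l) sets (k) aside: (l) operates against (k): a current Annual Clearance is held. (m) does not operate here (the baseline figure is 574, not less than 573), so (l) stands. Exception (b) stands.
All of (c)'s requirements are met (a current Standing Notice is held; the wastewater is Schedule-A-only). However, paragraph (o) must be considered: (o) operates — a current General Registration is held. So (c) is unavailable.
Exception (d) requires that average daily discharge volume is under 1570 litres; but average daily discharge volume is 1870 litres, not under 1570 litres, so (d) is unavailable.
All of (e)'s requirements are met (the reference index is 150, meeting the 131 threshold; a current Tier 2 Exemption Letter is held; a current Annual Waiver is held). Turning to paragraph (r): (r) operates against (e): the coverage ratio is 4%, less than the 5% limit. Exception (e) does not apply.

No — exception (b) applies; Lila's plant is not required to file a quarterly discharge report.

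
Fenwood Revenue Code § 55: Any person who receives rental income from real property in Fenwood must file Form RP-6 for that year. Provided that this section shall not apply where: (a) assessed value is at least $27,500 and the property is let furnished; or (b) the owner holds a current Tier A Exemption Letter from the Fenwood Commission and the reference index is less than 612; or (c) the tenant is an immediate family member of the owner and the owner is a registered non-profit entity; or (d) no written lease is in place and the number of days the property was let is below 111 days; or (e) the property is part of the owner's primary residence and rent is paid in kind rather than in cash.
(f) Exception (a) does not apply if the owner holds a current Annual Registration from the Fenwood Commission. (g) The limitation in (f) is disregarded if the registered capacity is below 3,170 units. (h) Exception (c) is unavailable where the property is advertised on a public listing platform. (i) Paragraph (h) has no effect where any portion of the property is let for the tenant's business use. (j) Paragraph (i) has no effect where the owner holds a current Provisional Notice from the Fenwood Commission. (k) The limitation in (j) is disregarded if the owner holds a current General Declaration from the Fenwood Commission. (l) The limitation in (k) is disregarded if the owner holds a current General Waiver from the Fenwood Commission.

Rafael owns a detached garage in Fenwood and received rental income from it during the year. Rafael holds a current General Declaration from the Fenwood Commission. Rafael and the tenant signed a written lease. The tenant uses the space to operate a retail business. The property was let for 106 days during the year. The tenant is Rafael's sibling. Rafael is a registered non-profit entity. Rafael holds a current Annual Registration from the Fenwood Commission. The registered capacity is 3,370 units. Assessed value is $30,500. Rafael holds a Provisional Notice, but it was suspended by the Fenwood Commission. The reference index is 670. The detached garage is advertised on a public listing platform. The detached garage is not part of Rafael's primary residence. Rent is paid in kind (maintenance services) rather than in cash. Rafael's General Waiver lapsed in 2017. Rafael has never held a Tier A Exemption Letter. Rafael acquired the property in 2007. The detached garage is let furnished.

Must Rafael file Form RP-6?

No — exception (c) applies; Rafael is not required to file Form RP-6.

Exception (a)'s conditions are all satisfied: assessed value is $30,500, meeting the $27,500 threshold; the property is let furnished. Turning to paragraphs (f)–(g): (f) operates against (a): a current Annual Registration is held. (g), which would lift (f), is not triggered — the registered capacity is 3,370 units, not below 3,170 units. (a) is therefore removed.
Exception (b) does not apply: no current Tier A Exemption Letter is held.
Exception (c)'s conditions are all satisfied: the tenant is an immediate family member; Rafael is a registered non-profit. Under paragraphs (h)–(l): (h) is engaged (the property is publicly advertised), but is itself disapplied by (i): (i) operates against (h): the space is let for business use. (j), which would lift (i), is not engaged — no current Provisional Notice is held. So (c) applies.
Exception (d) does not apply: a written lease is in place.
Exception (e) does not apply: the detached garage is not part of the primary residence.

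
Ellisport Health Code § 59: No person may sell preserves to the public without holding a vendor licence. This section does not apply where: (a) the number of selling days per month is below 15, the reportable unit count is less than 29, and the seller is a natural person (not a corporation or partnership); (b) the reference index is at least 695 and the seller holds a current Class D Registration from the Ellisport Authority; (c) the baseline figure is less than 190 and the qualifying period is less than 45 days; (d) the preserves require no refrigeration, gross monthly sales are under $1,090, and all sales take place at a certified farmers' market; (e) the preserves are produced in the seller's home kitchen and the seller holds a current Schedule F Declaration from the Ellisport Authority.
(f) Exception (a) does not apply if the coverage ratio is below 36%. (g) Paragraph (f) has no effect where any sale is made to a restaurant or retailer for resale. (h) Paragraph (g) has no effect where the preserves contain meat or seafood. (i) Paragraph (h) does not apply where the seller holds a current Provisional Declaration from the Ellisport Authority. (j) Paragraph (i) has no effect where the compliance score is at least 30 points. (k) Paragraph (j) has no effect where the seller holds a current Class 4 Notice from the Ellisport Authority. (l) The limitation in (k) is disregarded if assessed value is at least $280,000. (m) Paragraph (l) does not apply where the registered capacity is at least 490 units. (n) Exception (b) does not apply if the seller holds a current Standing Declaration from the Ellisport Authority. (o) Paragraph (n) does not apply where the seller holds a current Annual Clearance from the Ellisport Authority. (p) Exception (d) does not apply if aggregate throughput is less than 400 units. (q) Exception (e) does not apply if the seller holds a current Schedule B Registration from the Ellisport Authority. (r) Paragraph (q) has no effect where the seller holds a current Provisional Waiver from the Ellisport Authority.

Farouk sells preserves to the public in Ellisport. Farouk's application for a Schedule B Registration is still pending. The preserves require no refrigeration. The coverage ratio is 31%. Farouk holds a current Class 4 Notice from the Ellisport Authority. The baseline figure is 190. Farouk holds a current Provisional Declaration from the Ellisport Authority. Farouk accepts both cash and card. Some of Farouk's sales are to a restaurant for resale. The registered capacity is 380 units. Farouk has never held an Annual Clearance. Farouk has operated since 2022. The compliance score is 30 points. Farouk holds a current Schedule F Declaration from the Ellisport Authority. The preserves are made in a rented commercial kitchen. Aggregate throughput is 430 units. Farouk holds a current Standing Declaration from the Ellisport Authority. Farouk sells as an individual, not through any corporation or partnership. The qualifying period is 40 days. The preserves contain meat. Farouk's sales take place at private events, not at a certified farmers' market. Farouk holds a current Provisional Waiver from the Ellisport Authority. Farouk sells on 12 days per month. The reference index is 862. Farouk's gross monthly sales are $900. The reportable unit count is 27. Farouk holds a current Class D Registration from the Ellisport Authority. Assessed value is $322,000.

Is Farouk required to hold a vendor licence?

Yes — Farouk must hold a vendor licence.

Exception (a) is satisfied on its face — the number of selling days per month is 12, below the 15 limit; the reportable unit count is 27, less than the 29 limit; the seller is a natural person. Turning to paragraphs (f)–(m): (f) operates against (a): the coverage ratio is 31%, below the 36% limit. (g) would limit (f) — some sales are to a restaurant for resale — but (h) sets (g) aside: (h) operates — the preserves contain meat. (i) applies (a current Provisional Declaration is held), but is overridden by (j): (j) applies — the compliance score is 30 points, meeting the 30 points threshold. (k) would limit (j) — a current Class 4 Notice is held — but (l) sets (k) aside: (l) is engaged — assessed value is $322,000, meeting the $280,000 threshold. (m), which would lift (l), is not engaged — the registered capacity is 380 units, short of 490 units. (a) is therefore removed.
Exception (b) is satisfied on its face — the reference index is 862, meeting the 695 threshold; a current Class D Registration is held. However, paragraphs (n)–(o) must be considered: (n) operates against (b): a current Standing Declaration is held. (o) is not engaged (the Annual Clearance is not current), so (n) stands. So (b) is unavailable.
Exception (c) requires that the baseline figure is less than 190; but the baseline figure is 190, not less than 190, so (c) is unavailable.
Exception (d) fails — sales are at private events, not a certified farmers' market.
Exception (e) does not apply: the preserves are made in a commercial kitchen, not a home kitchen.
No exception applies. The general rule governs.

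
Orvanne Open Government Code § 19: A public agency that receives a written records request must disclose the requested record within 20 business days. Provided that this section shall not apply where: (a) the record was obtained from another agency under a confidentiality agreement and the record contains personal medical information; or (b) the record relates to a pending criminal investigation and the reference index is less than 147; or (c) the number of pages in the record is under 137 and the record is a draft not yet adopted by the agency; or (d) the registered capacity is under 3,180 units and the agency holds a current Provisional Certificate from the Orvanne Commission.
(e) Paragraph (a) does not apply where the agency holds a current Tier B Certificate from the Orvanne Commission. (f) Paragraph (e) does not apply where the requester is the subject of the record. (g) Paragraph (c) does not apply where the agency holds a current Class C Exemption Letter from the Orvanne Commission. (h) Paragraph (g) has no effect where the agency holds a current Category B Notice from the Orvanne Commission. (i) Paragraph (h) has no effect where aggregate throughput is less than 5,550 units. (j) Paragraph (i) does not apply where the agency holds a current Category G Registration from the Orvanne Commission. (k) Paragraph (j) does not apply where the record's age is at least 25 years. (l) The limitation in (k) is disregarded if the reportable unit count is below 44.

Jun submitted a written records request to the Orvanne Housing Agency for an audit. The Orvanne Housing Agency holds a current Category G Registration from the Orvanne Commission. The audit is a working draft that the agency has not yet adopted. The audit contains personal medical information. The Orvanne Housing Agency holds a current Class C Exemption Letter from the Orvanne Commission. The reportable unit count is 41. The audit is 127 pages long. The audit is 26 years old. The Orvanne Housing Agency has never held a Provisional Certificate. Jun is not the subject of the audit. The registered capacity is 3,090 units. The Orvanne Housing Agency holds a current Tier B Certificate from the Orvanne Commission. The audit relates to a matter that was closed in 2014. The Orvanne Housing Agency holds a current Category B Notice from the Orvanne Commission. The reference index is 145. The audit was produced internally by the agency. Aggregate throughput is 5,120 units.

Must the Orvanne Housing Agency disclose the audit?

No — exception (c) applies; the Orvanne Housing Agency is not required to disclose the audit.

Exception (a) does not apply: the audit was produced internally.
Exception (b) requires that the record relates to a pending criminal investigation; but the audit relates to a closed matter, so (b) is unavailable.
Exception (c) is satisfied on its face — the number of pages in the record is 127, under the 137 limit; the audit is an unadopted draft. Under paragraphs (g)–(l): (g) would limit (c) — a current Class C Exemption Letter is held — but (h) sets (g) aside: (h) operates — a current Category B Notice is held. (i) would limit (h) — aggregate throughput is 5,120 units, less than the 5,550 units limit — but (j) sets (i) aside: (j) operates against (i): a current Category G Registration is held. (k) would limit (j) — the record's age is 26 years, meeting the 25 years threshold — but (l) sets (k) aside: (l) is engaged — the reportable unit count is 41, below the 44 limit. (c) remains available.
Exception (d) fails — the Provisional Certificate is not current.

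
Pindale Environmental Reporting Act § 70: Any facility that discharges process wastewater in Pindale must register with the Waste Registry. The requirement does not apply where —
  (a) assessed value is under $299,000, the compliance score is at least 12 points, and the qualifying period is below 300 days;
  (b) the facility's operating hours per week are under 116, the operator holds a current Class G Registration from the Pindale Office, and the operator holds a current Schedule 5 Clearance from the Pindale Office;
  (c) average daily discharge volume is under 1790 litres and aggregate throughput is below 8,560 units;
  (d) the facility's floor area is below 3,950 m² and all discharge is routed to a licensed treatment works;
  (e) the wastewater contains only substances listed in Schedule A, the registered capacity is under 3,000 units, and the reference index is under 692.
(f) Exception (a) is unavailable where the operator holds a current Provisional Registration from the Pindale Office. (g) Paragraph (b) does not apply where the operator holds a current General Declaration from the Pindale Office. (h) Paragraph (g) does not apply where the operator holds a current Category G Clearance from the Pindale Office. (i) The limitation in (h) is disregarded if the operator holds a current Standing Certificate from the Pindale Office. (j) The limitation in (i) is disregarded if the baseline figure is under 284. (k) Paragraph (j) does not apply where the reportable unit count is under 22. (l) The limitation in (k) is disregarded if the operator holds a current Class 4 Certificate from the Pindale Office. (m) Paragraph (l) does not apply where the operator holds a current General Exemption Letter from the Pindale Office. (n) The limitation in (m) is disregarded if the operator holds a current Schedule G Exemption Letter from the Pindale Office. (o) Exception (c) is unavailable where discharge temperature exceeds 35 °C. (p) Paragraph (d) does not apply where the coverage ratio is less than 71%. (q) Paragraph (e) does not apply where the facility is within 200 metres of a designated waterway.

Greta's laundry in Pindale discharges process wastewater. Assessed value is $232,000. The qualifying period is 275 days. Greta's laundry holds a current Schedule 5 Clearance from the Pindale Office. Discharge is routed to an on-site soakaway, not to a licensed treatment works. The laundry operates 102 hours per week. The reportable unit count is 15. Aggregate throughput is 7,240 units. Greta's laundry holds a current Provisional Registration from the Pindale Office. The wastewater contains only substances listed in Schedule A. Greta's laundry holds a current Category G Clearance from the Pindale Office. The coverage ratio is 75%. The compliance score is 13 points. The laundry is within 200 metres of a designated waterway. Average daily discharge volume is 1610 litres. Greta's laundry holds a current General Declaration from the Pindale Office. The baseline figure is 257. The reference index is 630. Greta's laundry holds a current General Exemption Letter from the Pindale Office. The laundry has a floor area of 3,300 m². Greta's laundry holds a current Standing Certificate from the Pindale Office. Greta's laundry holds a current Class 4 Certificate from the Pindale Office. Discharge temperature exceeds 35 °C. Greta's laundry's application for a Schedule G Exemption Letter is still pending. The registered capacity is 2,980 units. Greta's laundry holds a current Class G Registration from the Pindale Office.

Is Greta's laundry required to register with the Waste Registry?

All of (a)'s requirements are met (assessed value is $232,000, under the $299,000 limit; the compliance score is 13 points, meeting the 12 points threshold; the qualifying period is 275 days, below the 300 days limit). Turning to paragraph (f): (f) operates against (a): a current Provisional Registration is held. (a) is therefore removed.
Exception (b) is satisfied on its face — the facility's operating hours per week are 102, under the 116 limit; a current Class G Registration is held; a current Schedule 5 Clearance is held. Turning to paragraphs (g)–(n): (g) operates against (b): a current General Declaration is held. (h) is engaged (a current Category G Clearance is held), but yields to (i): (i) operates against (h): a current Standing Certificate is held. (j) would limit (i) — the baseline figure is 257, under the 284 limit — but (k) sets (j) aside: (k) applies — the reportable unit count is 15, under the 22 limit. (l) applies (a current Class 4 Certificate is held), but is set aside by (m): (m) operates against (l): a current General Exemption Letter is held. (n), which would lift (m), is not triggered — no current Schedule G Exemption Letter is held. So (b) is unavailable.
Exception (c) is satisfied on its face — average daily discharge volume is 1610 litres, under the 1790 litres limit; aggregate throughput is 7,240 units, below the 8,560 units limit. But: (o) applies — discharge temperature exceeds 35 °C. So (c) is unavailable.
Exception (d) fails — discharge is not routed to a licensed treatment works.
All of (e)'s requirements are met (the wastewater is Schedule-A-only; the registered capacity is 2,980 units, under the 3,000 units limit; the reference index is 630, under the 692 limit). Turning to paragraph (q): (q) applies — the laundry is within 200 m of a designated waterway. So (e) is unavailable.
No exception is made out. Greta's laundry falls within the general rule.

Yes — Greta's laundry must register with the Waste Registry.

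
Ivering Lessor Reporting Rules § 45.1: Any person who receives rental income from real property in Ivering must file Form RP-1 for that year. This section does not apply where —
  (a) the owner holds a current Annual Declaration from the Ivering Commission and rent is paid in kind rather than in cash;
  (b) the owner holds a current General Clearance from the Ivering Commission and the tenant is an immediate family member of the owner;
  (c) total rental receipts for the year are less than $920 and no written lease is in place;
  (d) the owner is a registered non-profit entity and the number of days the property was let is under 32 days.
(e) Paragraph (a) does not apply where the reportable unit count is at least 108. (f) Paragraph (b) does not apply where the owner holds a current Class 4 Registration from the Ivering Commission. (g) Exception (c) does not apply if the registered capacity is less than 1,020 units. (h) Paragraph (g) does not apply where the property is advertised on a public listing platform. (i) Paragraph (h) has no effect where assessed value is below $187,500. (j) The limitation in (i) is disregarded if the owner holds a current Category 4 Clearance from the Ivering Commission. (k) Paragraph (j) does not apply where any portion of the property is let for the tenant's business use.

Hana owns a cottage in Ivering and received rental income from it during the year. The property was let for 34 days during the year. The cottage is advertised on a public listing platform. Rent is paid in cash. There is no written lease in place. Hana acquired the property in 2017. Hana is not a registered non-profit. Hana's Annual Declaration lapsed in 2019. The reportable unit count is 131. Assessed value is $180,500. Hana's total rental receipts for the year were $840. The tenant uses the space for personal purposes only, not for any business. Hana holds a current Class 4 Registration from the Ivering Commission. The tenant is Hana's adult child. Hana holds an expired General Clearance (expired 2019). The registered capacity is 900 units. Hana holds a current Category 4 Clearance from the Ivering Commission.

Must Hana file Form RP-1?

No — exception (c) applies; Hana is not required to file Form RP-1.

Exception (a) requires that the owner holds a current Annual Declaration from the Ivering Commission; but there is no Annual Declaration in force, so (a) is unavailable.
Exception (b) requires that the owner holds a current General Clearance from the Ivering Commission; but no current General Clearance is held, so (b) is unavailable.
Exception (c): total rental receipts for the year are $840, less than the $920 limit; there is no written lease — every condition holds. Under paragraphs (g)–(k): (g) operates (the registered capacity is 900 units, less than the 1,020 units limit), but is overridden by (h): (h) applies — the property is publicly advertised. (i) would limit (h) — assessed value is $180,500, below the $187,500 limit — but (j) sets (i) aside: (j) is triggered — a current Category 4 Clearance is held. (k), which would lift (j), does not operate here — the space is used for personal purposes only. Exception (c) stands.
Exception (d) does not apply: Hana is not a registered non-profit.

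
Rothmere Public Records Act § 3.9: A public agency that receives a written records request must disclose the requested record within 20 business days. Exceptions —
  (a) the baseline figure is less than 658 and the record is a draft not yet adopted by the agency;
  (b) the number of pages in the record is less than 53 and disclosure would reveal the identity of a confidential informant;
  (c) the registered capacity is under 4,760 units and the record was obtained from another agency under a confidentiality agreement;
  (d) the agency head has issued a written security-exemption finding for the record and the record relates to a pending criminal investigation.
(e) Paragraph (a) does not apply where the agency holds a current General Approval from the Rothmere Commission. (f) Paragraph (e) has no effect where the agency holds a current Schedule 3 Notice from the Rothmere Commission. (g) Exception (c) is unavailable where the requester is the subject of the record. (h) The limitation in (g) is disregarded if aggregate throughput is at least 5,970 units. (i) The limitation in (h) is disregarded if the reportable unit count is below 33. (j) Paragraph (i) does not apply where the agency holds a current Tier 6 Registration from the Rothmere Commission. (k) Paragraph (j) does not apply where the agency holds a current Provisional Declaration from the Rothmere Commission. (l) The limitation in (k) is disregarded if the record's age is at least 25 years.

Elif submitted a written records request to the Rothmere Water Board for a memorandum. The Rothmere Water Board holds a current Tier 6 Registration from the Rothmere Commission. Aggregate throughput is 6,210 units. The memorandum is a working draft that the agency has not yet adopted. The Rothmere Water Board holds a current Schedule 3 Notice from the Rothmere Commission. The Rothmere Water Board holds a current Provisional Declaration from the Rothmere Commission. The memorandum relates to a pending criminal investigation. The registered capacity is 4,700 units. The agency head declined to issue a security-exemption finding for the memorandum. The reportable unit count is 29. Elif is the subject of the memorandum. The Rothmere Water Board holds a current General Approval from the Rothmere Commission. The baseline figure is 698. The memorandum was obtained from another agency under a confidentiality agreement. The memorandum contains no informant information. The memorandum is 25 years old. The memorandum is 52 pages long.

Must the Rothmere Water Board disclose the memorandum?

No — exception (c) applies; the Rothmere Water Board is not required to disclose the memorandum.

Exception (a) does not apply: the baseline figure is 698, not less than 658.
Exception (b) does not apply: the memorandum contains no informant information.
Exception (c): the registered capacity is 4,700 units, under the 4,760 units limit; the memorandum was obtained under a confidentiality agreement — every condition holds. Under paragraphs (g)–(l): (g) is triggered (Elif is the subject of the memorandum), but is itself disapplied by (h): (h) operates against (g): aggregate throughput is 6,210 units, meeting the 5,970 units threshold. (i) would limit (h) — the reportable unit count is 29, below the 33 limit — but (j) sets (i) aside: (j) is engaged — a current Tier 6 Registration is held. (k) would limit (j) — a current Provisional Declaration is held — but (l) sets (k) aside: (l) is engaged — the record's age is 25 years, meeting the 25 years threshold. Exception (c) stands.
Exception (d) requires that the agency head has issued a written security-exemption finding for the record; but the agency head declined to issue a security-exemption finding, so (d) is unavailable.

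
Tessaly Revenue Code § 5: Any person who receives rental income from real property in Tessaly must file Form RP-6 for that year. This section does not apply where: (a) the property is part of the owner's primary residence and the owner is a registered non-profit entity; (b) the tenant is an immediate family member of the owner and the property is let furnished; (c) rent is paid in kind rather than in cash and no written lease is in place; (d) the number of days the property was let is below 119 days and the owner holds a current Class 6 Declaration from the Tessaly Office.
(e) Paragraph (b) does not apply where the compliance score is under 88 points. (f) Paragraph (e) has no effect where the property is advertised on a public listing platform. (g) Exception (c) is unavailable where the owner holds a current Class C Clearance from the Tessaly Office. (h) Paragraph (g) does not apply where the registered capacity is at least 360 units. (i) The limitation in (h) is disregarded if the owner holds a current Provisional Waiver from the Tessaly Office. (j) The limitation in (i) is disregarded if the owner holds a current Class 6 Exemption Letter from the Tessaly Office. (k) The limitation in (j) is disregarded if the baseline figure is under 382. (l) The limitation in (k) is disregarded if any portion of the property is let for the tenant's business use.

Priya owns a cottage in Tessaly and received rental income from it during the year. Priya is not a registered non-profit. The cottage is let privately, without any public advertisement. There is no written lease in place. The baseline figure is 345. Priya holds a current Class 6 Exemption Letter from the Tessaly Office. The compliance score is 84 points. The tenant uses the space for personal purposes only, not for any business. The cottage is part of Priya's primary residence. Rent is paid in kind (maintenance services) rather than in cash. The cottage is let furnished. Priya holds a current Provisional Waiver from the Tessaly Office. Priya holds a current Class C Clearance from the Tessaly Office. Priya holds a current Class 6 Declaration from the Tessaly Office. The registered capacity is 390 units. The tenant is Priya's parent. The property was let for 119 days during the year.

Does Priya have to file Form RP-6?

Yes — Priya must file Form RP-6.

Exception (a) does not apply: Priya is not a registered non-profit.
Exception (b)'s conditions are all satisfied: the tenant is an immediate family member; the property is let furnished. But: (e) applies — the compliance score is 84 points, under the 88 points limit. (f), which would lift (e), is not triggered — the property is let privately without advertisement. (b) is therefore removed.
All of (c)'s requirements are met (rent is paid in kind; there is no written lease). Turning to paragraphs (g)–(l): (g) operates against (c): a current Class C Clearance is held. (h) applies (the registered capacity is 390 units, meeting the 360 units threshold), but yields to (i): (i) operates against (h): a current Provisional Waiver is held. (j) operates (a current Class 6 Exemption Letter is held), but is displaced by (k): (k) operates against (j): the baseline figure is 345, under the 382 limit. (l) is not engaged (the space is used for personal purposes only), so (k) stands. (c) is therefore removed.
Exception (d) does not apply: the number of days the property was let is 119 days, not below 119 days.
No exception is made out. Priya falls within the general rule.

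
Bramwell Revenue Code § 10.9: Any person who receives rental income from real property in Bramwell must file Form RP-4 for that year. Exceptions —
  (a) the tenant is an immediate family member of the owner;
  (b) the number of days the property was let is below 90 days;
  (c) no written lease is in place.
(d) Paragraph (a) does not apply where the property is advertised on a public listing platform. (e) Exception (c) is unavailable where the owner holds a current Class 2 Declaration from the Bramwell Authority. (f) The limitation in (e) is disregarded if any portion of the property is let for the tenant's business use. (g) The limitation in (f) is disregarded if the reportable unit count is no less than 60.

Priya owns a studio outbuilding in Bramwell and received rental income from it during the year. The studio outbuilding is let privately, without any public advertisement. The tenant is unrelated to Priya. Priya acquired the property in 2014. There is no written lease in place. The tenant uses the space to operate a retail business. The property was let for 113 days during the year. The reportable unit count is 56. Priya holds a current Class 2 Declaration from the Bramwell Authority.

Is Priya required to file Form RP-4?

Exception (a) fails — the tenant is unrelated to the owner.
Exception (b) fails — the number of days the property was let is 113 days, not below 90 days.
All of (c)'s requirements are met (there is no written lease). Applying paragraphs (e)–(g): (e) operates (a current Class 2 Declaration is held), but is itself disapplied by (f): (f) operates — the space is let for business use. (g), which would lift (f), is inapplicable — the reportable unit count is 56, short of 60. (c) remains available.

No — exception (c) applies; Priya is not required to file Form RP-4.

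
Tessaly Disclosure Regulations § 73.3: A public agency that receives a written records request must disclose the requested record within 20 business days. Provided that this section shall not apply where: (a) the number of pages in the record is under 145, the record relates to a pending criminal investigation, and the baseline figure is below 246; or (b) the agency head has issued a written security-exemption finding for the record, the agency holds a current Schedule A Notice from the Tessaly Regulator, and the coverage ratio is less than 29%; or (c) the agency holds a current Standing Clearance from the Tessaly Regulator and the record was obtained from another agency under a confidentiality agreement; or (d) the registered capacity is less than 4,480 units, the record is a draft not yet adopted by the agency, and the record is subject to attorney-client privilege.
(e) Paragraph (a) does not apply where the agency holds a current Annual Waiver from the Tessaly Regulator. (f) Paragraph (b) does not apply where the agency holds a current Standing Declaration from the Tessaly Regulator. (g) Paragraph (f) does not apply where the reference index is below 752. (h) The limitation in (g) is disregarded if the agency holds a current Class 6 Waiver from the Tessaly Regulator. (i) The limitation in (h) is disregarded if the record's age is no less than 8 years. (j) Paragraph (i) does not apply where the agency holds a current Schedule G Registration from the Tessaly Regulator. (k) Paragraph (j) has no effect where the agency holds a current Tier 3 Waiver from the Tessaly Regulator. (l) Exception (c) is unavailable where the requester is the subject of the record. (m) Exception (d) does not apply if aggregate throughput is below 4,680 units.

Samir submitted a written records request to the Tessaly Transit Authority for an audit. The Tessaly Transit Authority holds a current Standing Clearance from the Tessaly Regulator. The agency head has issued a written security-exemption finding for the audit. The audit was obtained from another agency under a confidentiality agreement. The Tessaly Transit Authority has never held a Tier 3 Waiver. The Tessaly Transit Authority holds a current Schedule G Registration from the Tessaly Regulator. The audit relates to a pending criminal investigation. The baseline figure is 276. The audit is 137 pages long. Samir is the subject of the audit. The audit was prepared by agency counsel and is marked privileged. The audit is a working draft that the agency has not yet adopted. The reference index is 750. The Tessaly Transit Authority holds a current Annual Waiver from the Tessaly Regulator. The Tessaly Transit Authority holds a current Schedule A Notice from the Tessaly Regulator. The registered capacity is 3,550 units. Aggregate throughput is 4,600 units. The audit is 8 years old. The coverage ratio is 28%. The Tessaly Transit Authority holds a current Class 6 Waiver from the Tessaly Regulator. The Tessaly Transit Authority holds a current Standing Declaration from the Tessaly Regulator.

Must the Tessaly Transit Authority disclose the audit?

Yes — the Tessaly Transit Authority must disclose the audit.

Exception (a) does not apply: the baseline figure is 276, not below 246.
Exception (b): a written security-exemption finding has been issued; a current Schedule A Notice is held; the coverage ratio is 28%, less than the 29% limit — every condition holds. But: (f) operates against (b): a current Standing Declaration is held. (g) would limit (f) — the reference index is 750, below the 752 limit — but (h) sets (g) aside: (h) operates against (g): a current Class 6 Waiver is held. (i) applies (the record's age is 8 years, meeting the 8 years threshold), but is displaced by (j): (j) operates against (i): a current Schedule G Registration is held. (k), which would lift (j), is not triggered — there is no Tier 3 Waiver in force. Exception (b) does not apply.
Exception (c): a current Standing Clearance is held; the audit was obtained under a confidentiality agreement — every condition holds. But applying paragraph (l): (l) applies — Samir is the subject of the audit. (c) is therefore removed.
All of (d)'s requirements are met (the registered capacity is 3,550 units, less than the 4,480 units limit; the audit is an unadopted draft; the audit is privileged). However, paragraph (m) must be considered: (m) operates against (d): aggregate throughput is 4,600 units, below the 4,680 units limit. (d) is therefore removed.
No exception is made out. the Tessaly Transit Authority falls within the general rule.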